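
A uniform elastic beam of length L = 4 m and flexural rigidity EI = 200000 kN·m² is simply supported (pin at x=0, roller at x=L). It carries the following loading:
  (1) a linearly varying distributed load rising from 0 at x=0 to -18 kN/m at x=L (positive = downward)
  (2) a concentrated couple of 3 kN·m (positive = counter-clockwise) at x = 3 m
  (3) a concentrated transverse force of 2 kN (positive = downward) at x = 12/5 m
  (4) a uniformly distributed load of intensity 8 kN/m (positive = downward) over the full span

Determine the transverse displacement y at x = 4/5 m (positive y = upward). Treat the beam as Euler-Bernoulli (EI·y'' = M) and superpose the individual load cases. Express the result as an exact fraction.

y(4/5) = -47841/6250000000 m

Load 1 — triangular load w₀=-18 kN/m (0→w₀ over full span):
  y_1 = -w₀x(7L⁴-10L²x²+3x⁴)/(360LEI) = -(-18)·(4/5)·(7·4⁴-10·4²·(4/5)²+3·(4/5)⁴)/(360·4·200000) = 4128/48828125 m
Load 2 — applied couple M₀=3 kN·m at a=3 m (b=L-a=1):
  y_2 = (M₀x³/(6L)+C₁x)/EI  [x≤a] with C₁=M₀(3b²-L²)/(6L)=-13/8 = (3·(4/5)³/(6·4)+(-13/8)·(4/5))/200000 = -309/50000000 m
Load 3 — point force P=2 kN at a=12/5 m (b=L-a=8/5):
  y_3 = -Pbx(L²-b²-x²)/(6LEI)  [x≤a] = -2·(8/5)·(4/5)·(4²-(8/5)²-(4/5)²)/(6·4·200000) = -8/1171875 m
Load 4 — uniform load w=8 kN/m over full span:
  y_4 = -wx(L³-2Lx²+x³)/(24EI) = -8·(4/5)·(4³-2·4·(4/5)²+(4/5)³)/(24·200000) = -464/5859375 m
Superposition: y = Σ y_i = -47841/6250000000 m ≈ -0.000008 m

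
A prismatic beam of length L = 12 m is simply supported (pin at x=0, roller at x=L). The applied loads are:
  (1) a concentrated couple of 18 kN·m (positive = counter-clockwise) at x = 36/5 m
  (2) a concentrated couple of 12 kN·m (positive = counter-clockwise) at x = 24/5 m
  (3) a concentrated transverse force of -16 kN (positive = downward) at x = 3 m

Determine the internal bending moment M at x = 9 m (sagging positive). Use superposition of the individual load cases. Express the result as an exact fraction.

Load 1 — applied couple M₀=18 kN·m at a=36/5 m (b=L-a=24/5):
  M_1 = M₀x/L - M₀  [x>a] = 18·9/12 - 18 = -9/2 kN·m
Load 2 — applied couple M₀=12 kN·m at a=24/5 m (b=L-a=36/5):
  M_2 = M₀x/L - M₀  [x>a] = 12·9/12 - 12 = -3 kN·m
Load 3 — point force P=-16 kN at a=3 m (b=L-a=9):
  M_3 = Pa(L-x)/L  [x>a] = (-16)·3·(12-9)/12 = -12 kN·m
Superposition: M = Σ M_i = -39/2 kN·m ≈ -19.500000 kN·m

M(9) = -39/2 kN·m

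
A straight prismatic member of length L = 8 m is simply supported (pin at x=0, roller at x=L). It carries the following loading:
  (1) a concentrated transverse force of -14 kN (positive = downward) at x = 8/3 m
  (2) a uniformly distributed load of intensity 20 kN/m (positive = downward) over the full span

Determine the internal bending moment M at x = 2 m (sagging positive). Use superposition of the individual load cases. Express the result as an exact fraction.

M(2) = 304/3 kN·m

Load 1 — point force P=-14 kN at a=8/3 m (b=L-a=16/3):
  M_1 = Pbx/L  [x≤a] = (-14)·(16/3)·2/8 = -56/3 kN·m
Load 2 — uniform load w=20 kN/m over full span:
  M_2 = wx(L-x)/2 = 20·2·(8-2)/2 = 120 kN·m
Superposition: M = Σ M_i = 304/3 kN·m ≈ 101.333333 kN·m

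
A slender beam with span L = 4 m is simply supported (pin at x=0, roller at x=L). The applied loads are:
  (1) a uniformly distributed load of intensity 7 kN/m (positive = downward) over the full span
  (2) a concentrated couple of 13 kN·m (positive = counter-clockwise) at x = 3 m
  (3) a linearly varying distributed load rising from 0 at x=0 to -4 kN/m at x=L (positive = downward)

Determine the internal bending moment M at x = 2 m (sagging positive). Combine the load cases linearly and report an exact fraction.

M(2) = 33/2 kN·m

Load 1 — uniform load w=7 kN/m over full span:
  M_1 = wx(L-x)/2 = 7·2·(4-2)/2 = 14 kN·m
Load 2 — applied couple M₀=13 kN·m at a=3 m (b=L-a=1):
  M_2 = M₀x/L  [x≤a] = 13·2/4 = 13/2 kN·m
Load 3 — triangular load w₀=-4 kN/m (0→w₀ over full span):
  M_3 = w₀Lx/6 - w₀x³/(6L) = (-4)·4·2/6 - (-4)·2³/(6·4) = -4 kN·m
Superposition: M = Σ M_i = 33/2 kN·m ≈ 16.500000 kN·m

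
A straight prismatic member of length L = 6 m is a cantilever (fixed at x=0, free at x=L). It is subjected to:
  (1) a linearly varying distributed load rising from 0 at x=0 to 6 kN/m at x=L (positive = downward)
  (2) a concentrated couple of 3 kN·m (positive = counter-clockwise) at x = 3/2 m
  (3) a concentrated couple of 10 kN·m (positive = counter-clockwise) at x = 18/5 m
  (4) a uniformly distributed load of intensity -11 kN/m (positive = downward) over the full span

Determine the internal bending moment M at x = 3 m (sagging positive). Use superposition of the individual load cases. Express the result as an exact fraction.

M(3) = 37 kN·m

Load 1 — triangular load w₀=6 kN/m (0→w₀ over full span):
  M_1 = w₀Lx/2 - w₀L²/3 - w₀x³/(6L) = 6·6·3/2 - 6·6²/3 - 6·3³/(6·6) = -45/2 kN·m
Load 2 — applied couple M₀=3 kN·m at a=3/2 m (b=L-a=9/2):
  M_2 = 0  [x>a] = 0 kN·m
Load 3 — applied couple M₀=10 kN·m at a=18/5 m (b=L-a=12/5):
  M_3 = M₀  [x≤a] = 10 = 10 kN·m
Load 4 — uniform load w=-11 kN/m over full span:
  M_4 = -w(L-x)²/2 = -(-11)·(6-3)²/2 = 99/2 kN·m
Superposition: M = Σ M_i = 37 kN·m ≈ 37.000000 kN·m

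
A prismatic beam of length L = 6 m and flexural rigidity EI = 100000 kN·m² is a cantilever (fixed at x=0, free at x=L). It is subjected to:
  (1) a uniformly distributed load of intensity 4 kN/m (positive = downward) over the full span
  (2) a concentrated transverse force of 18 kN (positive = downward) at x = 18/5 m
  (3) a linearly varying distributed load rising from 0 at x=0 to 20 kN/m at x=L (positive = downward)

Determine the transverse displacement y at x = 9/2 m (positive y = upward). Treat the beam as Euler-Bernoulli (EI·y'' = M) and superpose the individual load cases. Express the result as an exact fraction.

Load 1 — uniform load w=4 kN/m over full span:
  y_1 = -wx²(x²-4Lx+6L²)/(24EI) = -4·(9/2)²·((9/2)²-4·6·(9/2)+6·6²)/(24·100000) = -13851/3200000 m
Load 2 — point force P=18 kN at a=18/5 m (b=L-a=12/5):
  y_2 = -Pa²(3x-a)/(6EI)  [x>a] = -18·(18/5)²·(3·(9/2)-(18/5))/(6·100000) = -24057/6250000 m
Load 3 — triangular load w₀=20 kN/m (0→w₀ over full span):
  y_3 = (w₀Lx³/12-w₀L²x²/6-w₀x⁵/(120L))/EI = (20·6·(9/2)³/12-20·6²·(9/2)²/6-20·(9/2)⁵/(120·6))/100000 = -200961/12800000 m
Superposition: y = Σ y_i = -38204217/1600000000 m ≈ -0.023878 m

y(9/2) = -38204217/1600000000 m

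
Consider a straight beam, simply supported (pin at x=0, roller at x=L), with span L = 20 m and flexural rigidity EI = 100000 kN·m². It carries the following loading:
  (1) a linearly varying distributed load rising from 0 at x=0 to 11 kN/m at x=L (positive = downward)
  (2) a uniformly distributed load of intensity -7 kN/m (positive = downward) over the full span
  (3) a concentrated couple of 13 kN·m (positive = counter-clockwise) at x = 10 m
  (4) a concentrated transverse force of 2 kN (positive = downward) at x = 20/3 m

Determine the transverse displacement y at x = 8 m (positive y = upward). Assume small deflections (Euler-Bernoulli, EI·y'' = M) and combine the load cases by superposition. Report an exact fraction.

y(8) = 483391/16875000 m

Load 1 — triangular load w₀=11 kN/m (0→w₀ over full span):
  y_1 = -w₀x(7L⁴-10L²x²+3x⁴)/(360LEI) = -11·8·(7·20⁴-10·20²·8²+3·8⁴)/(360·20·100000) = -25102/234375 m
Load 2 — uniform load w=-7 kN/m over full span:
  y_2 = -wx(L³-2Lx²+x³)/(24EI) = -(-7)·8·(20³-2·20·8²+8³)/(24·100000) = 434/3125 m
Load 3 — applied couple M₀=13 kN·m at a=10 m (b=L-a=10):
  y_3 = (M₀x³/(6L)+C₁x)/EI  [x≤a] with C₁=M₀(3b²-L²)/(6L)=-65/6 = (13·8³/(6·20)+(-65/6)·8)/100000 = -39/125000 m
Load 4 — point force P=2 kN at a=20/3 m (b=L-a=40/3):
  y_4 = -Pa(L-x)(2Lx-a²-x²)/(6LEI)  [x>a] = -2·(20/3)·(20-8)·(2·20·8-(20/3)²-8²)/(6·20·100000) = -238/84375 m
Superposition: y = Σ y_i = 483391/16875000 m ≈ 0.028645 m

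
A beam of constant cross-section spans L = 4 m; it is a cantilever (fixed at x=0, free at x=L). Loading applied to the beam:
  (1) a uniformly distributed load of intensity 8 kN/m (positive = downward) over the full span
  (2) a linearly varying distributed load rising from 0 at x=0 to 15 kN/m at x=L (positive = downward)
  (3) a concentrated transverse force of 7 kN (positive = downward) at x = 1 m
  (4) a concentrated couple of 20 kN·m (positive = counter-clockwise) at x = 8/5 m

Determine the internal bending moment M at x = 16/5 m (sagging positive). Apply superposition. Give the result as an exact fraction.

Load 1 — uniform load w=8 kN/m over full span:
  M_1 = -w(L-x)²/2 = -8·(4-(16/5))²/2 = -64/25 kN·m
Load 2 — triangular load w₀=15 kN/m (0→w₀ over full span):
  M_2 = w₀Lx/2 - w₀L²/3 - w₀x³/(6L) = 15·4·(16/5)/2 - 15·4²/3 - 15·(16/5)³/(6·4) = -112/25 kN·m
Load 3 — point force P=7 kN at a=1 m (b=L-a=3):
  M_3 = 0  [x>a] = 0 kN·m
Load 4 — applied couple M₀=20 kN·m at a=8/5 m (b=L-a=12/5):
  M_4 = 0  [x>a] = 0 kN·m
Superposition: M = Σ M_i = -176/25 kN·m ≈ -7.040000 kN·m

M(16/5) = -176/25 kN·m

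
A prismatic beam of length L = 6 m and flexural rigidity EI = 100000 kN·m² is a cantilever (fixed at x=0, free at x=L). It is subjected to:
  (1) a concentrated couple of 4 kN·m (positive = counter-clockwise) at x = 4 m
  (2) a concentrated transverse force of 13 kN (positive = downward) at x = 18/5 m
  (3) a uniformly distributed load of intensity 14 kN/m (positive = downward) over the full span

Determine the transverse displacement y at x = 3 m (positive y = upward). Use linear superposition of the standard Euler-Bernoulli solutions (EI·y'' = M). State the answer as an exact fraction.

y(3) = -18747/2000000 m

Load 1 — applied couple M₀=4 kN·m at a=4 m (b=L-a=2):
  y_1 = M₀x²/(2EI)  [x≤a] = 4·3²/(2·100000) = 9/50000 m
Load 2 — point force P=13 kN at a=18/5 m (b=L-a=12/5):
  y_2 = -Px²(3a-x)/(6EI)  [x≤a] = -13·3²·(3·(18/5)-3)/(6·100000) = -1521/1000000 m
Load 3 — uniform load w=14 kN/m over full span:
  y_3 = -wx²(x²-4Lx+6L²)/(24EI) = -14·3²·(3²-4·6·3+6·6²)/(24·100000) = -3213/400000 m
Superposition: y = Σ y_i = -18747/2000000 m ≈ -0.009373 m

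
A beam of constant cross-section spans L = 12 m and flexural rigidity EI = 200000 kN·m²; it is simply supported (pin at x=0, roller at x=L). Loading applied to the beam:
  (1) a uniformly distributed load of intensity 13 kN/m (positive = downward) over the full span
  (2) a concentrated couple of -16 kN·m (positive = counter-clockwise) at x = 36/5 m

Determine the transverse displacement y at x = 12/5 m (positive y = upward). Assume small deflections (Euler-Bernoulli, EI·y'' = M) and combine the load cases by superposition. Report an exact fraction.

y(12/5) = -19998/1953125 m

Load 1 — uniform load w=13 kN/m over full span:
  y_1 = -wx(L³-2Lx²+x³)/(24EI) = -13·(12/5)·(12³-2·12·(12/5)²+(12/5)³)/(24·200000) = -20358/1953125 m
Load 2 — applied couple M₀=-16 kN·m at a=36/5 m (b=L-a=24/5):
  y_2 = (M₀x³/(6L)+C₁x)/EI  [x≤a] with C₁=M₀(3b²-L²)/(6L)=416/25 = ((-16)·(12/5)³/(6·12)+(416/25)·(12/5))/200000 = 72/390625 m
Superposition: y = Σ y_i = -19998/1953125 m ≈ -0.010239 m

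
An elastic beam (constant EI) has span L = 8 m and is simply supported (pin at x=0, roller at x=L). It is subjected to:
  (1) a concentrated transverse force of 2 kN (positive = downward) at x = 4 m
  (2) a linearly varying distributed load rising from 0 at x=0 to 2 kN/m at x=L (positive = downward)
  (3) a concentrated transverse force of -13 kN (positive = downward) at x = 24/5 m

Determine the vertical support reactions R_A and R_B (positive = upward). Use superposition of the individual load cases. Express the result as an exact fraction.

R_A = -23/15 kN, R_B = -22/15 kN

Load 1 — point force P=2 kN at a=4 m (b=L-a=4):
  R_A = Pb/L = 2·4/8 = 1 kN
  R_B = Pa/L = 2·4/8 = 1 kN
Load 2 — triangular load w₀=2 kN/m (0→w₀ over full span):
  R_A = w₀L/6 = 2·8/6 = 8/3 kN
  R_B = w₀L/3 = 2·8/3 = 16/3 kN
Load 3 — point force P=-13 kN at a=24/5 m (b=L-a=16/5):
  R_A = Pb/L = (-13)·(16/5)/8 = -26/5 kN
  R_B = Pa/L = (-13)·(24/5)/8 = -39/5 kN
Superposition: R_A = -23/15 kN, R_B = -22/15 kN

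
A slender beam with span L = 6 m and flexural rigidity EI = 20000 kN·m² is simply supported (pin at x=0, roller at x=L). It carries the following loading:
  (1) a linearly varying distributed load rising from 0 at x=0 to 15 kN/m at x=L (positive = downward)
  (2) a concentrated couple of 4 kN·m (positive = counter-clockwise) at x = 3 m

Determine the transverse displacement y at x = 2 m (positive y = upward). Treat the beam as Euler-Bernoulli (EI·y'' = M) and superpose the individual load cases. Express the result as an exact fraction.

Load 1 — triangular load w₀=15 kN/m (0→w₀ over full span):
  y_1 = -w₀x(7L⁴-10L²x²+3x⁴)/(360LEI) = -15·2·(7·6⁴-10·6²·2²+3·2⁴)/(360·6·20000) = -2/375 m
Load 2 — applied couple M₀=4 kN·m at a=3 m (b=L-a=3):
  y_2 = (M₀x³/(6L)+C₁x)/EI  [x≤a] with C₁=M₀(3b²-L²)/(6L)=-1 = (4·2³/(6·6)+(-1)·2)/20000 = -1/18000 m
Superposition: y = Σ y_i = -97/18000 m ≈ -0.005389 m

y(2) = -97/18000 m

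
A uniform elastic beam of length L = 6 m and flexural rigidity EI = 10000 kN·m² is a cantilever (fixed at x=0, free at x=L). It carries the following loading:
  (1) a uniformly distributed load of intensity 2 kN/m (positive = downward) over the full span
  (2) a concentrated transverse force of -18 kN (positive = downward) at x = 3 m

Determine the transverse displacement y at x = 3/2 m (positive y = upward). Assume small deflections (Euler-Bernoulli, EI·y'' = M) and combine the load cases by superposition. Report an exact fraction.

Load 1 — uniform load w=2 kN/m over full span:
  y_1 = -wx²(x²-4Lx+6L²)/(24EI) = -2·(3/2)²·((3/2)²-4·6·(3/2)+6·6²)/(24·10000) = -2187/640000 m
Load 2 — point force P=-18 kN at a=3 m (b=L-a=3):
  y_2 = -Px²(3a-x)/(6EI)  [x≤a] = -(-18)·(3/2)²·(3·3-(3/2))/(6·10000) = 81/16000 m
Superposition: y = Σ y_i = 1053/640000 m ≈ 0.001645 m

y(3/2) = 1053/640000 m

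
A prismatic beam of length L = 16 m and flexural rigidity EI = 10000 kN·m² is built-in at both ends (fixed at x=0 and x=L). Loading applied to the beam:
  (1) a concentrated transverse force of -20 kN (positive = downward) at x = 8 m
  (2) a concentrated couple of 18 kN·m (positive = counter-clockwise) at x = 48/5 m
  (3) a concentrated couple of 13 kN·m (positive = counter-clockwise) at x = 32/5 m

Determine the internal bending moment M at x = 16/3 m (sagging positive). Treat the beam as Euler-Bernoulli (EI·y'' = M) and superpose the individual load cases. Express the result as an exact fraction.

Load 1 — point force P=-20 kN at a=8 m (b=L-a=8):
  M_1 = Pb²(3a+b)x/L³ - Pab²/L²  [x≤a] = (-20)·8²·(3·8+8)·(16/3)/16³ - (-20)·8·8²/16² = -40/3 kN·m
Load 2 — applied couple M₀=18 kN·m at a=48/5 m (b=L-a=32/5):
  M_2 = R_Ax - M_A  [x≤a] with R_A=81/50, M_A=144/25 = (81/50)·(16/3) - (144/25) = 72/25 kN·m
Load 3 — applied couple M₀=13 kN·m at a=32/5 m (b=L-a=48/5):
  M_3 = R_Ax - M_A  [x≤a] with R_A=117/100, M_A=39/25 = (117/100)·(16/3) - (39/25) = 117/25 kN·m
Superposition: M = Σ M_i = -433/75 kN·m ≈ -5.773333 kN·m

M(16/3) = -433/75 kN·m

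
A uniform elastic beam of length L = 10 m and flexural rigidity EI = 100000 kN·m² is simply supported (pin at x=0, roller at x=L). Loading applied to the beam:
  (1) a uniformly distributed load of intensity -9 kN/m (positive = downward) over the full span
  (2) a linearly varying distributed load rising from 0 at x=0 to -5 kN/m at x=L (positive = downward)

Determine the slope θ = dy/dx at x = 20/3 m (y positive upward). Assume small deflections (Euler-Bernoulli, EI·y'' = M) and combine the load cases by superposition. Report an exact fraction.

θ(20/3) = -221/97200 rad

Load 1 — uniform load w=-9 kN/m over full span:
  θ_1 = -w(L³-6Lx²+4x³)/(24EI) = -(-9)·(10³-6·10·(20/3)²+4·(20/3)³)/(24·100000) = -13/7200 rad
Load 2 — triangular load w₀=-5 kN/m (0→w₀ over full span):
  θ_2 = -w₀(7L⁴-30L²x²+15x⁴)/(360LEI) = -(-5)·(7·10⁴-30·10²·(20/3)²+15·(20/3)⁴)/(360·10·100000) = -91/194400 rad
Superposition: θ = Σ θ_i = -221/97200 rad ≈ -0.002274 rad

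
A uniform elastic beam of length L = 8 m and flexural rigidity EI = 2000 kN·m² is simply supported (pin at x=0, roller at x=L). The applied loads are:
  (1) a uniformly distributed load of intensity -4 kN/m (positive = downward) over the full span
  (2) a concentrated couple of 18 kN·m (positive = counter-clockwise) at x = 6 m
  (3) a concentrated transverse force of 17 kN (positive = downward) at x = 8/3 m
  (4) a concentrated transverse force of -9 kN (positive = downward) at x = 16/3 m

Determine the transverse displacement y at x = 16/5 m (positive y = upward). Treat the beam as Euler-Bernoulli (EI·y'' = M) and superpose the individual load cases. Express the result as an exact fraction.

Load 1 — uniform load w=-4 kN/m over full span:
  y_1 = -wx(L³-2Lx²+x³)/(24EI) = -(-4)·(16/5)·(8³-2·8·(16/5)²+(16/5)³)/(24·2000) = 7936/78125 m
Load 2 — applied couple M₀=18 kN·m at a=6 m (b=L-a=2):
  y_2 = (M₀x³/(6L)+C₁x)/EI  [x≤a] with C₁=M₀(3b²-L²)/(6L)=-39/2 = (18·(16/5)³/(6·8)+(-39/2)·(16/5))/2000 = -783/31250 m
Load 3 — point force P=17 kN at a=8/3 m (b=L-a=16/3):
  y_3 = -Pa(L-x)(2Lx-a²-x²)/(6LEI)  [x>a] = -17·(8/3)·(8-(16/5))·(2·8·(16/5)-(8/3)²-(16/5)²)/(6·8·2000) = -32368/421875 m
Load 4 — point force P=-9 kN at a=16/3 m (b=L-a=8/3):
  y_4 = -Pbx(L²-b²-x²)/(6LEI)  [x≤a] = -(-9)·(8/3)·(16/5)·(8²-(8/3)²-(16/5)²)/(6·8·2000) = 5248/140625 m
Superposition: y = Σ y_i = 156599/4218750 m ≈ 0.037120 m

y(16/5) = 156599/4218750 m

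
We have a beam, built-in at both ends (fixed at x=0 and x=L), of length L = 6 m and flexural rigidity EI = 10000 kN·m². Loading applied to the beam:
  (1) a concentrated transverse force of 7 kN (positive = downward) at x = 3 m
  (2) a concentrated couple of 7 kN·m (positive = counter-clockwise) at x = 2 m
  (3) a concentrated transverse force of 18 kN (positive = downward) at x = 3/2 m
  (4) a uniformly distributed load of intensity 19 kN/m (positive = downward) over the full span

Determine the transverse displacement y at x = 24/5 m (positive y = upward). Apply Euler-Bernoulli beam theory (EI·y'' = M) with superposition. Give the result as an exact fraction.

Load 1 — point force P=7 kN at a=3 m (b=L-a=3):
  y_1 = -Pa²(L-x)²(3bL-(3b+a)(L-x))/(6L³EI)  [x>a] = -7·3²·(6-(24/5))²·(3·3·6-(3·3+3)·(6-(24/5)))/(6·6³·10000) = -693/2500000 m
Load 2 — applied couple M₀=7 kN·m at a=2 m (b=L-a=4):
  y_2 = (R_Ax³/6 - M_Ax²/2 - M₀(x-a)²/2)/EI  [x>a] with R_A=14/9, M_A=0 = ((14/9)·(24/5)³/6 - 0·(24/5)²/2 - 7·((24/5)-2)²/2)/10000 = 77/625000 m
Load 3 — point force P=18 kN at a=3/2 m (b=L-a=9/2):
  y_3 = -Pa²(L-x)²(3bL-(3b+a)(L-x))/(6L³EI)  [x>a] = -18·(3/2)²·(6-(24/5))²·(3·(9/2)·6-(3·(9/2)+(3/2))·(6-(24/5)))/(6·6³·10000) = -567/2000000 m
Load 4 — uniform load w=19 kN/m over full span:
  y_4 = -wx²(L-x)²/(24EI) = -19·(24/5)²·(6-(24/5))²/(24·10000) = -1026/390625 m
Superposition: y = Σ y_i = -153203/50000000 m ≈ -0.003064 m

y(24/5) = -153203/50000000 m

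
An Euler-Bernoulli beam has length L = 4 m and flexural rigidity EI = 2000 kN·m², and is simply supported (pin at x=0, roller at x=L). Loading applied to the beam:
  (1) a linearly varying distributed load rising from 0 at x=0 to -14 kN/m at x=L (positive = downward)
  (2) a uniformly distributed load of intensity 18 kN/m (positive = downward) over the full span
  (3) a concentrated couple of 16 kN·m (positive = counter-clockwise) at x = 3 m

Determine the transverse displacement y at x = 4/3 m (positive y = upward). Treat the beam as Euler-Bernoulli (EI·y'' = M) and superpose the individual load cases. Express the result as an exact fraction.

y(4/3) = -3869/182250 m

Load 1 — triangular load w₀=-14 kN/m (0→w₀ over full span):
  y_1 = -w₀x(7L⁴-10L²x²+3x⁴)/(360LEI) = -(-14)·(4/3)·(7·4⁴-10·4²·(4/3)²+3·(4/3)⁴)/(360·4·2000) = 896/91125 m
Load 2 — uniform load w=18 kN/m over full span:
  y_2 = -wx(L³-2Lx²+x³)/(24EI) = -18·(4/3)·(4³-2·4·(4/3)²+(4/3)³)/(24·2000) = -88/3375 m
Load 3 — applied couple M₀=16 kN·m at a=3 m (b=L-a=1):
  y_3 = (M₀x³/(6L)+C₁x)/EI  [x≤a] with C₁=M₀(3b²-L²)/(6L)=-26/3 = (16·(4/3)³/(6·4)+(-26/3)·(4/3))/2000 = -101/20250 m
Superposition: y = Σ y_i = -3869/182250 m ≈ -0.021229 m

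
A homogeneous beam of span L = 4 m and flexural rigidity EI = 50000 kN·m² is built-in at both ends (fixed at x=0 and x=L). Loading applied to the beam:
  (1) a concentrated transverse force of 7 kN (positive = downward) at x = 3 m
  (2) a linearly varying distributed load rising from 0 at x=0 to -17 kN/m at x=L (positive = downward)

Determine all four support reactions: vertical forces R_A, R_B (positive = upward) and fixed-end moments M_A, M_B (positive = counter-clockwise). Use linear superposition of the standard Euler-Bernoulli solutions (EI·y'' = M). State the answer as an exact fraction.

Load 1 — point force P=7 kN at a=3 m (b=L-a=1):
  R_A = Pb²(3a+b)/L³ = 7·1²·(3·3+1)/4³ = 35/32 kN
  M_A = Pab²/L² = 7·3·1²/4² = 21/16 kN·m
  R_B = Pa²(a+3b)/L³ = 7·3²·(3+3·1)/4³ = 189/32 kN
  M_B = -Pa²b/L² = -7·3²·1/4² = -63/16 kN·m
Load 2 — triangular load w₀=-17 kN/m (0→w₀ over full span):
  R_A = 3w₀L/20 = 3·(-17)·4/20 = -51/5 kN
  M_A = w₀L²/30 = (-17)·4²/30 = -136/15 kN·m
  R_B = 7w₀L/20 = 7·(-17)·4/20 = -119/5 kN
  M_B = -w₀L²/20 = -(-17)·4²/20 = 68/5 kN·m
Superposition: R_A = -1457/160 kN, M_A = -1861/240 kN·m, R_B = -2863/160 kN, M_B = 773/80 kN·m

R_A = -1457/160 kN, M_A = -1861/240 kN·m, R_B = -2863/160 kN, M_B = 773/80 kN·m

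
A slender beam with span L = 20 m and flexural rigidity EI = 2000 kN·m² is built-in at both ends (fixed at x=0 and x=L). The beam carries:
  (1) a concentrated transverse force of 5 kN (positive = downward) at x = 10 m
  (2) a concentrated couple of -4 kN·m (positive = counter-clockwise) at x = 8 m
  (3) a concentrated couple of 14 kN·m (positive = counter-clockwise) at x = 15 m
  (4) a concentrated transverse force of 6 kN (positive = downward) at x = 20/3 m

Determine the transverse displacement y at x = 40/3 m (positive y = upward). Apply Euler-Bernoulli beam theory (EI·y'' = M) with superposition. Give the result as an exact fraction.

Load 1 — point force P=5 kN at a=10 m (b=L-a=10):
  y_1 = -Pa²(L-x)²(3bL-(3b+a)(L-x))/(6L³EI)  [x>a] = -5·10²·(20-(40/3))²·(3·10·20-(3·10+10)·(20-(40/3)))/(6·20³·2000) = -25/324 m
Load 2 — applied couple M₀=-4 kN·m at a=8 m (b=L-a=12):
  y_2 = (R_Ax³/6 - M_Ax²/2 - M₀(x-a)²/2)/EI  [x>a] with R_A=-36/125, M_A=-12/25 = ((-36/125)·(40/3)³/6 - (-12/25)·(40/3)²/2 - (-4)·((40/3)-8)²/2)/2000 = -8/1125 m
Load 3 — applied couple M₀=14 kN·m at a=15 m (b=L-a=5):
  y_3 = (R_Ax³/6 - M_Ax²/2)/EI  [x≤a] with R_A=63/80, M_A=35/8 = ((63/80)·(40/3)³/6 - (35/8)·(40/3)²/2)/2000 = -7/180 m
Load 4 — point force P=6 kN at a=20/3 m (b=L-a=40/3):
  y_4 = -Pa²(L-x)²(3bL-(3b+a)(L-x))/(6L³EI)  [x>a] = -6·(20/3)²·(20-(40/3))²·(3·(40/3)·20-(3·(40/3)+(20/3))·(20-(40/3)))/(6·20³·2000) = -44/729 m
Superposition: y = Σ y_i = -16723/91125 m ≈ -0.183517 m

y(40/3) = -16723/91125 m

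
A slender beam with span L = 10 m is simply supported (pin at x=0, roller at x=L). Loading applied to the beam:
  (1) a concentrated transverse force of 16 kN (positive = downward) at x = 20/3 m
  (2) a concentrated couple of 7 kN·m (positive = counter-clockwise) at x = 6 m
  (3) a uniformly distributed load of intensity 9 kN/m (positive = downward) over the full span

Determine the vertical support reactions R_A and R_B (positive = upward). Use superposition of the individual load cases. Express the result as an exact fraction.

Load 1 — point force P=16 kN at a=20/3 m (b=L-a=10/3):
  R_A = Pb/L = 16·(10/3)/10 = 16/3 kN
  R_B = Pa/L = 16·(20/3)/10 = 32/3 kN
Load 2 — applied couple M₀=7 kN·m at a=6 m (b=L-a=4):
  R_A = M₀/L = 7/10 kN
  R_B = -M₀/L = -7/10 kN
Load 3 — uniform load w=9 kN/m over full span:
  R_A = wL/2 = 9·10/2 = 45 kN
  R_B = wL/2 = 9·10/2 = 45 kN
Superposition: R_A = 1531/30 kN, R_B = 1649/30 kN

R_A = 1531/30 kN, R_B = 1649/30 kN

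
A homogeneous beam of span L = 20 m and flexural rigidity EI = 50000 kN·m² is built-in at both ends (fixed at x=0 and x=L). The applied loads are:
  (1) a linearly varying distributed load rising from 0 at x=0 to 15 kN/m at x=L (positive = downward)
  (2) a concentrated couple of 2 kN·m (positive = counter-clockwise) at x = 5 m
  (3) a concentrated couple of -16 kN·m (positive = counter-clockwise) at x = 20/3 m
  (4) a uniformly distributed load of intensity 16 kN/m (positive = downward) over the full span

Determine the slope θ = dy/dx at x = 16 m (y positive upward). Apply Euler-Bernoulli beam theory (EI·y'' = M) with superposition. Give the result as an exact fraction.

θ(16) = 967/31250 rad

Load 1 — triangular load w₀=15 kN/m (0→w₀ over full span):
  θ_1 = -w₀(2x(L-x)(L-2x)(x+2L)+x²(L-x)²)/(120LEI) = -15·(2·16·(20-16)·(20-2·16)·(16+2·20)+16²·(20-16)²)/(120·20·50000) = 32/3125 rad
Load 2 — applied couple M₀=2 kN·m at a=5 m (b=L-a=15):
  θ_2 = (R_Ax²/2 - M_Ax - M₀(x-a))/EI  [x>a] with R_A=9/80, M_A=-3/8 = ((9/80)·16²/2 - (-3/8)·16 - 2·(16-5))/50000 = -1/31250 rad
Load 3 — applied couple M₀=-16 kN·m at a=20/3 m (b=L-a=40/3):
  θ_3 = (R_Ax²/2 - M_Ax - M₀(x-a))/EI  [x>a] with R_A=-16/15, M_A=0 = ((-16/15)·16²/2 - 0·16 - (-16)·(16-(20/3)))/50000 = 4/15625 rad
Load 4 — uniform load w=16 kN/m over full span:
  θ_4 = -wx(L-x)(L-2x)/(12EI) = -16·16·(20-16)·(20-2·16)/(12·50000) = 64/3125 rad
Superposition: θ = Σ θ_i = 967/31250 rad ≈ 0.030944 rad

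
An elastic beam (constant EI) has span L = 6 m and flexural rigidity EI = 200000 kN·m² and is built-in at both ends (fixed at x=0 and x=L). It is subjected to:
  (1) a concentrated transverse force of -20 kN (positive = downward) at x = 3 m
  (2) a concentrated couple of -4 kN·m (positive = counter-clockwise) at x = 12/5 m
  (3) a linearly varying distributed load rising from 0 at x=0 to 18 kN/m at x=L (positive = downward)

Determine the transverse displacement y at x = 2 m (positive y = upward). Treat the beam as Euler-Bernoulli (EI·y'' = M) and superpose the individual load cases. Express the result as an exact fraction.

Load 1 — point force P=-20 kN at a=3 m (b=L-a=3):
  y_1 = -Pb²x²(3aL-(3a+b)x)/(6L³EI)  [x≤a] = -(-20)·3²·2²·(3·3·6-(3·3+3)·2)/(6·6³·200000) = 1/12000 m
Load 2 — applied couple M₀=-4 kN·m at a=12/5 m (b=L-a=18/5):
  y_2 = (R_Ax³/6 - M_Ax²/2)/EI  [x≤a] with R_A=-24/25, M_A=-12/25 = ((-24/25)·2³/6 - (-12/25)·2²/2)/200000 = -1/625000 m
Load 3 — triangular load w₀=18 kN/m (0→w₀ over full span):
  y_3 = -w₀x²(L-x)²(x+2L)/(120LEI) = -18·2²·(6-2)²·(2+2·6)/(120·6·200000) = -7/62500 m
Superposition: y = Σ y_i = -227/7500000 m ≈ -0.000030 m

y(2) = -227/7500000 m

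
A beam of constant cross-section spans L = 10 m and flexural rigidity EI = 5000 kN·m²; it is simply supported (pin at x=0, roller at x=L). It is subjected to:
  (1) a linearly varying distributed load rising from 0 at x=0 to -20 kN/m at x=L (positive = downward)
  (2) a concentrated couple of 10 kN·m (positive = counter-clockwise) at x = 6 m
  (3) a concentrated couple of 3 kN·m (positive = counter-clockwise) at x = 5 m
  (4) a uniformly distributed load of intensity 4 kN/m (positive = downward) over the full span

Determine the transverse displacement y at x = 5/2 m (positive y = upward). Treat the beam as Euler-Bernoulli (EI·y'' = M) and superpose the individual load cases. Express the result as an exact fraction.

y(5/2) = 37981/384000 m

Load 1 — triangular load w₀=-20 kN/m (0→w₀ over full span):
  y_1 = -w₀x(7L⁴-10L²x²+3x⁴)/(360LEI) = -(-20)·(5/2)·(7·10⁴-10·10²·(5/2)²+3·(5/2)⁴)/(360·10·5000) = 545/3072 m
Load 2 — applied couple M₀=10 kN·m at a=6 m (b=L-a=4):
  y_2 = (M₀x³/(6L)+C₁x)/EI  [x≤a] with C₁=M₀(3b²-L²)/(6L)=-26/3 = (10·(5/2)³/(6·10)+(-26/3)·(5/2))/5000 = -61/16000 m
Load 3 — applied couple M₀=3 kN·m at a=5 m (b=L-a=5):
  y_3 = (M₀x³/(6L)+C₁x)/EI  [x≤a] with C₁=M₀(3b²-L²)/(6L)=-5/4 = (3·(5/2)³/(6·10)+(-5/4)·(5/2))/5000 = -3/6400 m
Load 4 — uniform load w=4 kN/m over full span:
  y_4 = -wx(L³-2Lx²+x³)/(24EI) = -4·(5/2)·(10³-2·10·(5/2)²+(5/2)³)/(24·5000) = -19/256 m
Superposition: y = Σ y_i = 37981/384000 m ≈ 0.098909 m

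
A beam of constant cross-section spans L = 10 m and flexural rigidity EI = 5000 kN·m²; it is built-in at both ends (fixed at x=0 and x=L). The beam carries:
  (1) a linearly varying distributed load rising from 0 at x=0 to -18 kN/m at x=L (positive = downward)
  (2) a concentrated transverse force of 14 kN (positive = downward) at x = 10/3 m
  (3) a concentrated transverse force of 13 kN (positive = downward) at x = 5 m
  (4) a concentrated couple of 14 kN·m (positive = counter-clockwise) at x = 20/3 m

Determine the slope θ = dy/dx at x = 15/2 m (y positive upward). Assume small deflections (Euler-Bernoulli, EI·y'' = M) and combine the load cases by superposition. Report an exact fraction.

Load 1 — triangular load w₀=-18 kN/m (0→w₀ over full span):
  θ_1 = -w₀(2x(L-x)(L-2x)(x+2L)+x²(L-x)²)/(120LEI) = -(-18)·(2·(15/2)·(10-(15/2))·(10-2·(15/2))·((15/2)+2·10)+(15/2)²·(10-(15/2))²)/(120·10·5000) = -369/25600 rad
Load 2 — point force P=14 kN at a=10/3 m (b=L-a=20/3):
  θ_2 = Pa²(L-x)(2bL-(3b+a)(L-x))/(2L³EI)  [x>a] = 14·(10/3)²·(10-(15/2))·(2·(20/3)·10-(3·(20/3)+(10/3))·(10-(15/2)))/(2·10³·5000) = 7/2400 rad
Load 3 — point force P=13 kN at a=5 m (b=L-a=5):
  θ_3 = Pa²(L-x)(2bL-(3b+a)(L-x))/(2L³EI)  [x>a] = 13·5²·(10-(15/2))·(2·5·10-(3·5+5)·(10-(15/2)))/(2·10³·5000) = 13/3200 rad
Load 4 — applied couple M₀=14 kN·m at a=20/3 m (b=L-a=10/3):
  θ_4 = (R_Ax²/2 - M_Ax - M₀(x-a))/EI  [x>a] with R_A=28/15, M_A=14/3 = ((28/15)·(15/2)²/2 - (14/3)·(15/2) - 14·((15/2)-(20/3)))/5000 = 7/6000 rad
Superposition: θ = Σ θ_i = -2407/384000 rad ≈ -0.006268 rad

θ(15/2) = -2407/384000 rad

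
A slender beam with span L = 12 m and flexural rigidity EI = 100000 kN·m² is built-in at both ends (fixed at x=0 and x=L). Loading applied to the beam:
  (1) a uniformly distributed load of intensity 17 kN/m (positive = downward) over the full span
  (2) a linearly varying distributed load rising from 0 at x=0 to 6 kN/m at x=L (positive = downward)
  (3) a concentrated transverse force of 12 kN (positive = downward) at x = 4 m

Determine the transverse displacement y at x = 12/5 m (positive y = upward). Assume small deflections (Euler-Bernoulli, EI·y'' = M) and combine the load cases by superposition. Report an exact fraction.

y(12/5) = -232112/48828125 m

Load 1 — uniform load w=17 kN/m over full span:
  y_1 = -wx²(L-x)²/(24EI) = -17·(12/5)²·(12-(12/5))²/(24·100000) = -7344/1953125 m
Load 2 — triangular load w₀=6 kN/m (0→w₀ over full span):
  y_2 = -w₀x²(L-x)²(x+2L)/(120LEI) = -6·(12/5)²·(12-(12/5))²·((12/5)+2·12)/(120·12·100000) = -28512/48828125 m
Load 3 — point force P=12 kN at a=4 m (b=L-a=8):
  y_3 = -Pb²x²(3aL-(3a+b)x)/(6L³EI)  [x≤a] = -12·8²·(12/5)²·(3·4·12-(3·4+8)·(12/5))/(6·12³·100000) = -32/78125 m
Superposition: y = Σ y_i = -232112/48828125 m ≈ -0.004754 m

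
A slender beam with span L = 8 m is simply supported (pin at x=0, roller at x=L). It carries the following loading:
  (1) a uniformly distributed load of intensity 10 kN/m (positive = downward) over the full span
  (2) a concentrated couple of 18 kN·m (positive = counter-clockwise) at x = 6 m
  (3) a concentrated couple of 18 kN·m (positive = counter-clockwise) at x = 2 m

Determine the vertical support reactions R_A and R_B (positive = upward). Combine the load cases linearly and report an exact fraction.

R_A = 89/2 kN, R_B = 71/2 kN

Load 1 — uniform load w=10 kN/m over full span:
  R_A = wL/2 = 10·8/2 = 40 kN
  R_B = wL/2 = 10·8/2 = 40 kN
Load 2 — applied couple M₀=18 kN·m at a=6 m (b=L-a=2):
  R_A = M₀/L = 18/8 = 9/4 kN
  R_B = -M₀/L = -18/8 = -9/4 kN
Load 3 — applied couple M₀=18 kN·m at a=2 m (b=L-a=6):
  R_A = M₀/L = 18/8 = 9/4 kN
  R_B = -M₀/L = -18/8 = -9/4 kN
Superposition: R_A = 89/2 kN, R_B = 71/2 kN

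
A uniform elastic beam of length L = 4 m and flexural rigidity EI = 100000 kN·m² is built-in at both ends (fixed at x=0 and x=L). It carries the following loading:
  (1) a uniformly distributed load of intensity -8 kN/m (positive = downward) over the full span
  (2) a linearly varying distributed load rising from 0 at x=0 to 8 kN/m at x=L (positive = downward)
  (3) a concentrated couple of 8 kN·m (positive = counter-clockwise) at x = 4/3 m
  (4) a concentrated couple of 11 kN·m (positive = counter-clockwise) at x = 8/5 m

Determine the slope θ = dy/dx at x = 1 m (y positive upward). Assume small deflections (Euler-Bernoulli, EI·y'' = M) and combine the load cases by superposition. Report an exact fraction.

θ(1) = 1213/30000000 rad

Load 1 — uniform load w=-8 kN/m over full span:
  θ_1 = -wx(L-x)(L-2x)/(12EI) = -(-8)·1·(4-1)·(4-2·1)/(12·100000) = 1/25000 rad
Load 2 — triangular load w₀=8 kN/m (0→w₀ over full span):
  θ_2 = -w₀(2x(L-x)(L-2x)(x+2L)+x²(L-x)²)/(120LEI) = -8·(2·1·(4-1)·(4-2·1)·(1+2·4)+1²·(4-1)²)/(120·4·100000) = -39/2000000 rad
Load 3 — applied couple M₀=8 kN·m at a=4/3 m (b=L-a=8/3):
  θ_3 = (R_Ax²/2 - M_Ax)/EI  [x≤a] with R_A=8/3, M_A=0 = ((8/3)·1²/2 - 0·1)/100000 = 1/75000 rad
Load 4 — applied couple M₀=11 kN·m at a=8/5 m (b=L-a=12/5):
  θ_4 = (R_Ax²/2 - M_Ax)/EI  [x≤a] with R_A=99/25, M_A=33/25 = ((99/25)·1²/2 - (33/25)·1)/100000 = 33/5000000 rad
Superposition: θ = Σ θ_i = 1213/30000000 rad ≈ 0.000040 rad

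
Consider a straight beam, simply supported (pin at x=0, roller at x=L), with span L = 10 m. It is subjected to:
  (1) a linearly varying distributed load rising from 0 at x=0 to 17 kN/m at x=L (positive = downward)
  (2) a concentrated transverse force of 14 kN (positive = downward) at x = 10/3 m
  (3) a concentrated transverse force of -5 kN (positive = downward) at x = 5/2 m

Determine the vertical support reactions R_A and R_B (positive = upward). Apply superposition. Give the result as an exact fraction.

R_A = 407/12 kN, R_B = 721/12 kN

Load 1 — triangular load w₀=17 kN/m (0→w₀ over full span):
  R_A = w₀L/6 = 17·10/6 = 85/3 kN
  R_B = w₀L/3 = 17·10/3 = 170/3 kN
Load 2 — point force P=14 kN at a=10/3 m (b=L-a=20/3):
  R_A = Pb/L = 14·(20/3)/10 = 28/3 kN
  R_B = Pa/L = 14·(10/3)/10 = 14/3 kN
Load 3 — point force P=-5 kN at a=5/2 m (b=L-a=15/2):
  R_A = Pb/L = (-5)·(15/2)/10 = -15/4 kN
  R_B = Pa/L = (-5)·(5/2)/10 = -5/4 kN
Superposition: R_A = 407/12 kN, R_B = 721/12 kN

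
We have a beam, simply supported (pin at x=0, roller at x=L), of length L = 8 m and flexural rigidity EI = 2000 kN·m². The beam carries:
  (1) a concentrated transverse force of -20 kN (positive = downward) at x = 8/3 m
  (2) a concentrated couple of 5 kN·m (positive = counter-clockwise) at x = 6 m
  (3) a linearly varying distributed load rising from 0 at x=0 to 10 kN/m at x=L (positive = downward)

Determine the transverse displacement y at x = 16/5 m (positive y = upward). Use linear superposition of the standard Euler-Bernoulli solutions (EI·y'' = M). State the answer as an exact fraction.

Load 1 — point force P=-20 kN at a=8/3 m (b=L-a=16/3):
  y_1 = -Pa(L-x)(2Lx-a²-x²)/(6LEI)  [x>a] = -(-20)·(8/3)·(8-(16/5))·(2·8·(16/5)-(8/3)²-(16/5)²)/(6·8·2000) = 7616/84375 m
Load 2 — applied couple M₀=5 kN·m at a=6 m (b=L-a=2):
  y_2 = (M₀x³/(6L)+C₁x)/EI  [x≤a] with C₁=M₀(3b²-L²)/(6L)=-65/12 = (5·(16/5)³/(6·8)+(-65/12)·(16/5))/2000 = -87/12500 m
Load 3 — triangular load w₀=10 kN/m (0→w₀ over full span):
  y_3 = -w₀x(7L⁴-10L²x²+3x⁴)/(360LEI) = -10·(16/5)·(7·8⁴-10·8²·(16/5)²+3·(16/5)⁴)/(360·8·2000) = -146048/1171875 m
Superposition: y = Σ y_i = -1743353/42187500 m ≈ -0.041324 m

y(16/5) = -1743353/42187500 m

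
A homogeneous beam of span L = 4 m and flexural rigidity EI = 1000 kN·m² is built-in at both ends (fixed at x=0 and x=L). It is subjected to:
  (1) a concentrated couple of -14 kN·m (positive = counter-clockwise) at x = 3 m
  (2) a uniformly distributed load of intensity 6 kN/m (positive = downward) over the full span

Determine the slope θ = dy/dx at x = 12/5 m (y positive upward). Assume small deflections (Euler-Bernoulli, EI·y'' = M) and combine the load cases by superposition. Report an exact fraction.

Load 1 — applied couple M₀=-14 kN·m at a=3 m (b=L-a=1):
  θ_1 = (R_Ax²/2 - M_Ax)/EI  [x≤a] with R_A=-63/16, M_A=-35/8 = ((-63/16)·(12/5)²/2 - (-35/8)·(12/5))/1000 = -21/25000 rad
Load 2 — uniform load w=6 kN/m over full span:
  θ_2 = -wx(L-x)(L-2x)/(12EI) = -6·(12/5)·(4-(12/5))·(4-2·(12/5))/(12·1000) = 24/15625 rad
Superposition: θ = Σ θ_i = 87/125000 rad ≈ 0.000696 rad

θ(12/5) = 87/125000 rad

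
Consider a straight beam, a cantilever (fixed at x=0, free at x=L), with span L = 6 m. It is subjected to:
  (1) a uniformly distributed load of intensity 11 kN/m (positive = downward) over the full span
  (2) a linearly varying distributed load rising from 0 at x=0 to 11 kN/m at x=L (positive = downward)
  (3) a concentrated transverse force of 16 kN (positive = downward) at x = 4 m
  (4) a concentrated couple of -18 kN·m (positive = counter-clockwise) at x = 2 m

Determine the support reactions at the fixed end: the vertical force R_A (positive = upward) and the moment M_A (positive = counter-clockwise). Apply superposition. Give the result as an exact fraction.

Load 1 — uniform load w=11 kN/m over full span:
  R_A = wL = 11·6 = 66 kN
  M_A = wL²/2 = 11·6²/2 = 198 kN·m
Load 2 — triangular load w₀=11 kN/m (0→w₀ over full span):
  R_A = w₀L/2 = 11·6/2 = 33 kN
  M_A = w₀L²/3 = 11·6²/3 = 132 kN·m
Load 3 — point force P=16 kN at a=4 m (b=L-a=2):
  R_A = P = 16 kN
  M_A = Pa = 16·4 = 64 kN·m
Load 4 — applied couple M₀=-18 kN·m at a=2 m (b=L-a=4):
  R_A = 0 kN
  M_A = -M₀ = -(-18) = 18 kN·m
Superposition: R_A = 115 kN, M_A = 412 kN·m

R_A = 115 kN, M_A = 412 kN·m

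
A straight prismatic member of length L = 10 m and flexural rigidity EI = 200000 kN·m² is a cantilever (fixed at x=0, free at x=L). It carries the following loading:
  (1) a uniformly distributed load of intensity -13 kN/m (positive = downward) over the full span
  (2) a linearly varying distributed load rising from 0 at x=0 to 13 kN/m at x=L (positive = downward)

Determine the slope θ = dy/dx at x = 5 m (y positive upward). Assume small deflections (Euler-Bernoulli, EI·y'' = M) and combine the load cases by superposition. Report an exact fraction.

θ(5) = 13/5120 rad

Load 1 — uniform load w=-13 kN/m over full span:
  θ_1 = -wx(x²-3Lx+3L²)/(6EI) = -(-13)·5·(5²-3·10·5+3·10²)/(6·200000) = 91/9600 rad
Load 2 — triangular load w₀=13 kN/m (0→w₀ over full span):
  θ_2 = (w₀Lx²/4-w₀L²x/3-w₀x⁴/(24L))/EI = (13·10·5²/4-13·10²·5/3-13·5⁴/(24·10))/200000 = -533/76800 rad
Superposition: θ = Σ θ_i = 13/5120 rad ≈ 0.002539 rad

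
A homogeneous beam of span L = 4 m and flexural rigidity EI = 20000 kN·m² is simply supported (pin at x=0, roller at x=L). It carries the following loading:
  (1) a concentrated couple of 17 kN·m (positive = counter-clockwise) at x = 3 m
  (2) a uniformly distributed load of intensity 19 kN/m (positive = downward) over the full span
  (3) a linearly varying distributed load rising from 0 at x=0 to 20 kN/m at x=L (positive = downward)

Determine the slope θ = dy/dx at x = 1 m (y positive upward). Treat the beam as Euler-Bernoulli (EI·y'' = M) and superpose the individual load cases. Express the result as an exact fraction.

Load 1 — applied couple M₀=17 kN·m at a=3 m (b=L-a=1):
  θ_1 = (M₀x²/(2L)+C₁)/EI  [x≤a] with C₁=M₀(3b²-L²)/(6L)=-221/24 = (17·1²/(2·4)+(-221/24))/20000 = -17/48000 rad
Load 2 — uniform load w=19 kN/m over full span:
  θ_2 = -w(L³-6Lx²+4x³)/(24EI) = -19·(4³-6·4·1²+4·1³)/(24·20000) = -209/120000 rad
Load 3 — triangular load w₀=20 kN/m (0→w₀ over full span):
  θ_3 = -w₀(7L⁴-30L²x²+15x⁴)/(360LEI) = -20·(7·4⁴-30·4²·1²+15·1⁴)/(360·4·20000) = -1327/1440000 rad
Superposition: θ = Σ θ_i = -869/288000 rad ≈ -0.003017 rad

θ(1) = -869/288000 rad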